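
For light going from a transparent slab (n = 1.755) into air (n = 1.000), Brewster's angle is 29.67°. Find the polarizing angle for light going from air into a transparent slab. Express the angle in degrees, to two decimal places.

θ_B' ≈ 60.33°

The two Brewster angles are complementary: θ_B' = 90° − θ_B = 90° − 29.67° = 60.33°.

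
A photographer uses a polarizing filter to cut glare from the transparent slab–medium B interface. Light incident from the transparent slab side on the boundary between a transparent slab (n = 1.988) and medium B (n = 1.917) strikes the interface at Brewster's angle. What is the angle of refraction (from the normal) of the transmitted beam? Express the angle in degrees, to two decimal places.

First find Brewster's angle: tan θ_B = 1.917/1.988 = 0.9643, giving θ_B = 43.96°.
Since θ_B + θ_t = 90° at Brewster incidence, θ_t = 90° − 43.96° = 46.04°.

θ_t ≈ 46.04°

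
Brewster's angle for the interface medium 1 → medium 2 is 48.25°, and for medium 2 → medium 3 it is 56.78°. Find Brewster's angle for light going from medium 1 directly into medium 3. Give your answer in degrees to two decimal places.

Each Brewster angle gives a ratio: n₂/n₁ = tan 48.25° = 1.1204, n₃/n₂ = tan 56.78° = 1.5270.
So n₃/n₁ = (n₂/n₁)(n₃/n₂) = 1.1204 × 1.5270 = 1.7109.
θ_B(1→3) = arctan(1.7109) = 59.69°.

θ_B ≈ 59.69°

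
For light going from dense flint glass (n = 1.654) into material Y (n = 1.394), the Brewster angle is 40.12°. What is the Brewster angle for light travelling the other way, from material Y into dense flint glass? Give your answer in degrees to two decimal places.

The two Brewster angles are complementary: θ_B' = 90° − θ_B = 90° − 40.12° = 49.88°.

θ_B' ≈ 49.88°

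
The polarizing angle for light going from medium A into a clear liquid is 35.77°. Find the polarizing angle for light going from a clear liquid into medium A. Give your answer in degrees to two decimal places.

θ_B' ≈ 54.23°

The two Brewster angles are complementary: θ_B' = 90° − θ_B = 90° − 35.77° = 54.23°.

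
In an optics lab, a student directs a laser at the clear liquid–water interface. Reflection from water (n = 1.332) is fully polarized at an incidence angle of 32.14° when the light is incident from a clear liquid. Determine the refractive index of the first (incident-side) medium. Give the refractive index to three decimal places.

Brewster's law: tan θ_B = n₂/n₁ (light incident in a clear liquid, refracted into water).
n₁ = n₂ / tan θ_B = 1.332 / tan 32.14° = 2.120.

n ≈ 2.120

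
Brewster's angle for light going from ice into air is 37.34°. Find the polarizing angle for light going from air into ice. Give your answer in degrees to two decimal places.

tan θ_B' = n₁/n₂ = 1/tan θ_B, so θ_B' = 90° − θ_B.
θ_B' = 90° − 37.34° = 52.66°.

θ_B' ≈ 52.66°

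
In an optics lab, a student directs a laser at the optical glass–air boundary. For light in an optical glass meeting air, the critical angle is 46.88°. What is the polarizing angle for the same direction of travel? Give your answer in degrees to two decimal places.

θ_B ≈ 36.13°

At the critical angle sin θ_c = n₂/n₁, giving n₂/n₁ = sin 46.88° = 0.7299.
Then tan θ_B = n₂/n₁ = 0.7299, so θ_B = arctan 0.7299 = 36.13°.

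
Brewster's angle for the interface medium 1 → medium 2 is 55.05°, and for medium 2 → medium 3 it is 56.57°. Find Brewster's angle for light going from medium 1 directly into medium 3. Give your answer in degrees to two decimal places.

θ_B ≈ 65.23°

Each Brewster angle gives a ratio: n₂/n₁ = tan 55.05° = 1.4308, n₃/n₂ = tan 56.57° = 1.5149.
Multiplying, n₃/n₁ = 1.4308 × 1.5149 = 2.1675, and θ_B(1→3) = arctan 2.1675 = 65.23°.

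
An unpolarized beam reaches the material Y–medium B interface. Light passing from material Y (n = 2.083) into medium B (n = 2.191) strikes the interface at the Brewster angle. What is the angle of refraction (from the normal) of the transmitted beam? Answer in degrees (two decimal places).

θ_t ≈ 43.55°

First find Brewster's angle: tan θ_B = 2.191/2.083 = 1.0518, giving θ_B = 46.45°.
At Brewster's angle the reflected and refracted rays are perpendicular, so θ_t = 90° − θ_B = 90° − 46.45° = 43.55°.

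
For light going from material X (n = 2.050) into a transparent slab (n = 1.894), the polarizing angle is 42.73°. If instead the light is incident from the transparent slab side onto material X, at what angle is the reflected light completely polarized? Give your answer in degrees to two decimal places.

θ_B' ≈ 47.27°

Reversing the direction swaps n₁ and n₂, so tan θ_B' = 1/tan θ_B and θ_B' = 90° − θ_B.
Hence θ_B' = 90° − 42.73° = 47.27°.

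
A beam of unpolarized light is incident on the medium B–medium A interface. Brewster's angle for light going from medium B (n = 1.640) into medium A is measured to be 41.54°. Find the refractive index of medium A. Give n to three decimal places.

n ≈ 1.453

Full polarization of the reflected beam means tan θ_B = n₂/n₁, where n₁ is the incident medium (medium B).
n₂ = n₁ tan θ_B = 1.640 × tan 41.54° = 1.453.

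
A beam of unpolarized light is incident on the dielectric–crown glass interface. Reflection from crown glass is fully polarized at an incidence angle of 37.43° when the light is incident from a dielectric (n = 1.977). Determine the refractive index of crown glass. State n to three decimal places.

n ≈ 1.513

Brewster's law: tan θ_B = n₂/n₁ (light incident in a dielectric, refracted into crown glass).
n₂ = n₁ tan θ_B = 1.977 × tan 37.43° = 1.513.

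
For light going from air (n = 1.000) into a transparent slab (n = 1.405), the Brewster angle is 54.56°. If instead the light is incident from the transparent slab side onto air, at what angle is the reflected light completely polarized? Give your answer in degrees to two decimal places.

θ_B' ≈ 35.44°

The two Brewster angles are complementary: θ_B' = 90° − θ_B = 90° − 54.56° = 35.44°.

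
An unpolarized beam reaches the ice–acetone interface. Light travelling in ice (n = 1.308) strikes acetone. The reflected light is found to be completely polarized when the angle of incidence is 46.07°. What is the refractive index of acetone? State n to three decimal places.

Brewster's law: tan θ_B = n₂/n₁ (light incident in ice, refracted into acetone).
n₂ = n₁ tan θ_B = 1.308 × tan 46.07° = 1.358.

n ≈ 1.358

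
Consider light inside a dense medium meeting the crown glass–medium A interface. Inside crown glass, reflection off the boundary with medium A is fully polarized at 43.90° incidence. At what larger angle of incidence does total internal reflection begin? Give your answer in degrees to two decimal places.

tan θ_B = n₂/n₁ = tan 43.90° = 0.9623.
Total internal reflection: sin θ_c = n₂/n₁ = 0.9623.
θ_c = arcsin(0.9623) = 74.22°.

θ_c ≈ 74.22°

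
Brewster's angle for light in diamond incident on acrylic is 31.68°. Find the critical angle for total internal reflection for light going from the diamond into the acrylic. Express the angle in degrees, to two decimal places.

θ_c ≈ 38.11°

tan θ_B = n₂/n₁ = tan 31.68° = 0.6171.
Total internal reflection: sin θ_c = n₂/n₁ = 0.6171.
θ_c = arcsin(0.6171) = 38.11°.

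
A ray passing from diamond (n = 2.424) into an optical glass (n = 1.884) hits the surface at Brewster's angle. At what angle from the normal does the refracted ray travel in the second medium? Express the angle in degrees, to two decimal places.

tan θ_B = n₂/n₁ = 1.884/2.424 = 0.7772, so θ_B = 37.86°.
Since θ_B + θ_t = 90° at Brewster incidence, θ_t = 90° − 37.86° = 52.14°.

θ_t ≈ 52.14°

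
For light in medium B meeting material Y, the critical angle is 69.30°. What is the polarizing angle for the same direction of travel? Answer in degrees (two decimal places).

n₂/n₁ = sin θ_c = sin 69.30° = 0.9354.
tan θ_B equals the same ratio, so θ_B = arctan(0.9354) = 43.09°.

θ_B ≈ 43.09°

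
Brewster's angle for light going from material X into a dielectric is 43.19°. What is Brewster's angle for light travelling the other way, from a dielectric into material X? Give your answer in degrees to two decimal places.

tan θ_B' = n₁/n₂ = 1/tan θ_B, so θ_B' = 90° − θ_B.
θ_B' = 90° − 43.19° = 46.81°.

θ_B' ≈ 46.81°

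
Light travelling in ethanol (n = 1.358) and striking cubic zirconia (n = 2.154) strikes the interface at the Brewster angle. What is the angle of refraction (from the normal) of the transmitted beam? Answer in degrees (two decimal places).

θ_t ≈ 32.23°

First find Brewster's angle: tan θ_B = 2.154/1.358 = 1.5862, giving θ_B = 57.77°.
At Brewster's angle the reflected and refracted rays are perpendicular, so θ_t = 90° − θ_B = 90° − 57.77° = 32.23°.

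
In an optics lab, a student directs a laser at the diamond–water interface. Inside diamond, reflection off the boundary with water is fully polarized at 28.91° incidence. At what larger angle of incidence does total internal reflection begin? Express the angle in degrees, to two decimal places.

tan θ_B = n₂/n₁ = tan 28.91° = 0.5523.
Total internal reflection: sin θ_c = n₂/n₁ = 0.5523.
θ_c = arcsin(0.5523) = 33.52°.

θ_c ≈ 33.52°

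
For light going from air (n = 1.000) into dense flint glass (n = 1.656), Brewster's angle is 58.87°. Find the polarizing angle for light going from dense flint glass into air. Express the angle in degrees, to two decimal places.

θ_B' ≈ 31.13°

tan θ_B' = n₁/n₂ = 1/tan θ_B, so θ_B' = 90° − θ_B.
θ_B' = 90° − 58.87° = 31.13°.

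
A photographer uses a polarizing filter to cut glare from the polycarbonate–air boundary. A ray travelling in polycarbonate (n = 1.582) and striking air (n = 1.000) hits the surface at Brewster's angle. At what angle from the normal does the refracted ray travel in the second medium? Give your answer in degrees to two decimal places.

θ_t ≈ 57.70°

θ_B = arctan(n₂/n₁) = arctan(1.000/1.582) = 32.30°.
Since θ_B + θ_t = 90° at Brewster incidence, θ_t = 90° − 32.30° = 57.70°.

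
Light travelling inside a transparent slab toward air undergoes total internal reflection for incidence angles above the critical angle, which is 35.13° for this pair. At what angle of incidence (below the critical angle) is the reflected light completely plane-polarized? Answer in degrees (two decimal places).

θ_B ≈ 29.92°

At the critical angle sin θ_c = n₂/n₁, giving n₂/n₁ = sin 35.13° = 0.5754.
Then tan θ_B = n₂/n₁ = 0.5754, so θ_B = arctan 0.5754 = 29.92°.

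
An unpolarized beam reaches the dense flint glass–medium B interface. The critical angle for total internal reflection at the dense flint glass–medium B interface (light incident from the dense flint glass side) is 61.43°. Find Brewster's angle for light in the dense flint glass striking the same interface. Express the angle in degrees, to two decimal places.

At the critical angle sin θ_c = n₂/n₁, giving n₂/n₁ = sin 61.43° = 0.8782.
Then tan θ_B = n₂/n₁ = 0.8782, so θ_B = arctan 0.8782 = 41.29°.

θ_B ≈ 41.29°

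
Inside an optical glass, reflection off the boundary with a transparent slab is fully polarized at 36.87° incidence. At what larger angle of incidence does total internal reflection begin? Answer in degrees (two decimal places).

θ_c ≈ 48.59°

From Brewster, n₂/n₁ = tan θ_B = tan 36.87° = 0.7500.
Then sin θ_c = n₂/n₁ = 0.7500, so θ_c = arcsin 0.7500 = 48.59°.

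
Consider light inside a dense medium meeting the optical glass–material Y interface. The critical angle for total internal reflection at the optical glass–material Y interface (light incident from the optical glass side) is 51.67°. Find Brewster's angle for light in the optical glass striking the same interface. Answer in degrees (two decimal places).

n₂/n₁ = sin θ_c = sin 51.67° = 0.7845.
tan θ_B equals the same ratio, so θ_B = arctan(0.7845) = 38.11°.

θ_B ≈ 38.11°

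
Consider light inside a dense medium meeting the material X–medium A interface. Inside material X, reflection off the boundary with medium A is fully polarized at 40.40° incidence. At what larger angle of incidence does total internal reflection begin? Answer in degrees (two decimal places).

From Brewster, n₂/n₁ = tan θ_B = tan 40.40° = 0.8511.
Then sin θ_c = n₂/n₁ = 0.8511, so θ_c = arcsin 0.8511 = 58.33°.

θ_c ≈ 58.33°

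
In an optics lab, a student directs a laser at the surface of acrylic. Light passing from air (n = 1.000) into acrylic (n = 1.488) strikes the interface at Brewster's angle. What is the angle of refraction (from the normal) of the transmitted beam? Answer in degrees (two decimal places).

First find Brewster's angle: tan θ_B = 1.488/1.000 = 1.4880, giving θ_B = 56.10°.
At Brewster's angle the reflected and refracted rays are perpendicular, so θ_t = 90° − θ_B = 90° − 56.10° = 33.90°.

θ_t ≈ 33.90°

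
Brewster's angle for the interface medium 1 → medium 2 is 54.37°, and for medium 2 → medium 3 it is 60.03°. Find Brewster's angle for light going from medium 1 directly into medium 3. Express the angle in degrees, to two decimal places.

θ_B ≈ 67.54°

Each Brewster angle gives a ratio: n₂/n₁ = tan 54.37° = 1.3952, n₃/n₂ = tan 60.03° = 1.7341.
n₃/n₁ = 2.4196. Then tan θ_B(1→3) = n₃/n₁, so θ_B(1→3) = arctan(2.4196) = 67.54°.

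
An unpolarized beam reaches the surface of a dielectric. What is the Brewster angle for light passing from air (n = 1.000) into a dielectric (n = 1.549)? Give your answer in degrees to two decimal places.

Brewster's condition: tan θ_B = n₂/n₁ = 1.549/1.000 = 1.5490. Taking the arctangent, θ_B = 57.15°.

θ_B ≈ 57.15°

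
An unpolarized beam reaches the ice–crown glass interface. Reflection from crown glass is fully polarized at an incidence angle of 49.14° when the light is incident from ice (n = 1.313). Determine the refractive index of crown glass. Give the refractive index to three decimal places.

Brewster's law: tan θ_B = n₂/n₁ (light incident in ice, refracted into crown glass).
n₂ = n₁ tan θ_B = 1.313 × tan 49.14° = 1.518.

n ≈ 1.518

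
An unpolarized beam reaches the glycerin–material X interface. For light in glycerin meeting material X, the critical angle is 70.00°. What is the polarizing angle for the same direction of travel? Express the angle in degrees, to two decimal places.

θ_B ≈ 43.22°

sin θ_c = n₂/n₁, so n₂/n₁ = sin 70.00° = 0.9397.
Brewster: tan θ_B = n₂/n₁ = 0.9397.
θ_B = arctan(0.9397) = 43.22°.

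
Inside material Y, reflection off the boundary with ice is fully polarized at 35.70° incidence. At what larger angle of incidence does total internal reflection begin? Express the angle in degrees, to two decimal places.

n₂/n₁ = tan 35.70° = 0.7186; the critical angle satisfies sin θ_c = n₂/n₁.
θ_c = arcsin(0.7186) = 45.94°.

θ_c ≈ 45.94°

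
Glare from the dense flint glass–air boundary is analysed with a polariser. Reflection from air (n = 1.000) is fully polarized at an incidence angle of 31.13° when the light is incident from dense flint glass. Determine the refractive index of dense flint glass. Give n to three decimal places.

Full polarization of the reflected beam means tan θ_B = n₂/n₁, where n₁ is the incident medium (dense flint glass).
n₁ = n₂ / tan θ_B = 1.000 / tan 31.13° = 1.656.

n ≈ 1.656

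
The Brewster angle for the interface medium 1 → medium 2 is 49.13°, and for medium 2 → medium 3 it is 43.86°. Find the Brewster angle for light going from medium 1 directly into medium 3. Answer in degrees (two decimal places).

Each Brewster angle gives a ratio: n₂/n₁ = tan 49.13° = 1.1557, n₃/n₂ = tan 43.86° = 0.9610.
Multiplying, n₃/n₁ = 1.1557 × 0.9610 = 1.1106, and θ_B(1→3) = arctan 1.1106 = 48.00°.

θ_B ≈ 48.00°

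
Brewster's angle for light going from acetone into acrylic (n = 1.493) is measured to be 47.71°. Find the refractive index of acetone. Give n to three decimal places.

n ≈ 1.358

At Brewster's angle, tan θ_B = n₂/n₁ with n₁ on the incident side (acetone) and n₂ on the transmitted side (acrylic).
n₁ = n₂ / tan θ_B = 1.493 / tan 47.71° = 1.358.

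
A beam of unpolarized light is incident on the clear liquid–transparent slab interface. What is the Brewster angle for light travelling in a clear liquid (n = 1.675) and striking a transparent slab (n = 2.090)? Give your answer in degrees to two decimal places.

tan θ_B = n₂/n₁ = 2.090/1.675 = 1.2478. Taking the arctangent, θ_B = 51.29°.

θ_B ≈ 51.29°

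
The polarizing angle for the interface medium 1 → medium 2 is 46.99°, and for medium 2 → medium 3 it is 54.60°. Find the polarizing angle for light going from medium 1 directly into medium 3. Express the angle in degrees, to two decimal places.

θ_B ≈ 56.46°

tan θ_B(1→2) = n₂/n₁ = tan 46.99° = 1.0720.
tan θ_B(2→3) = n₃/n₂ = tan 54.60° = 1.4071.
n₃/n₁ = 1.5084. Then tan θ_B(1→3) = n₃/n₁, so θ_B(1→3) = arctan(1.5084) = 56.46°.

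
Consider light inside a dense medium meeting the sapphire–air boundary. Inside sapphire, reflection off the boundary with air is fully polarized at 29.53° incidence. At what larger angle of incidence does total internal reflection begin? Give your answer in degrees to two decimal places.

θ_c ≈ 34.50°

n₂/n₁ = tan 29.53° = 0.5665; the critical angle satisfies sin θ_c = n₂/n₁.
θ_c = arcsin(0.5665) = 34.50°.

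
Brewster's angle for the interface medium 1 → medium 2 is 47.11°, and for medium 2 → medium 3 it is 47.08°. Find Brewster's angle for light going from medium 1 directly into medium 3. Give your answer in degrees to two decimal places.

n₂/n₁ = tan 47.11° = 1.0765 and n₃/n₂ = tan 47.08° = 1.0754.
n₃/n₁ = 1.1576. Then tan θ_B(1→3) = n₃/n₁, so θ_B(1→3) = arctan(1.1576) = 49.18°.

θ_B ≈ 49.18°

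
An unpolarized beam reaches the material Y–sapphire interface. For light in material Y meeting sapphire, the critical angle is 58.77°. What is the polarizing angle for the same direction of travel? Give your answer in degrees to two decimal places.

sin θ_c = n₂/n₁, so n₂/n₁ = sin 58.77° = 0.8551.
Brewster: tan θ_B = n₂/n₁ = 0.8551.
θ_B = arctan(0.8551) = 40.53°.

θ_B ≈ 40.53°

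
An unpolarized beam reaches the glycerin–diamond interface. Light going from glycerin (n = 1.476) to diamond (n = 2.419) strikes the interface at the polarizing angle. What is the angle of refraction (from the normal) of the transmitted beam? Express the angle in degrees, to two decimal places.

θ_t ≈ 31.39°

First find Brewster's angle: tan θ_B = 2.419/1.476 = 1.6389, giving θ_B = 58.61°.
The refracted ray is perpendicular to the reflected ray, so θ_t = 90° − θ_B = 31.39°.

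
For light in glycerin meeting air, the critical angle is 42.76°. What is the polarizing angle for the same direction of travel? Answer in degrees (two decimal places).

n₂/n₁ = sin θ_c = sin 42.76° = 0.6789.
tan θ_B equals the same ratio, so θ_B = arctan(0.6789) = 34.17°.

θ_B ≈ 34.17°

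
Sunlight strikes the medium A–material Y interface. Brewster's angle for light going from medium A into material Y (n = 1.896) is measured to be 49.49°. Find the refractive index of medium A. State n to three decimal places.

n ≈ 1.620

Full polarization of the reflected beam means tan θ_B = n₂/n₁, where n₁ is the incident medium (medium A).
n₁ = n₂ / tan θ_B = 1.896 / tan 49.49° = 1.620.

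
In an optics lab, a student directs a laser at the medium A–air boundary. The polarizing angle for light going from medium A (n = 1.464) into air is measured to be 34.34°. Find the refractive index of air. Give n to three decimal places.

n ≈ 1.000

Full polarization of the reflected beam means tan θ_B = n₂/n₁, where n₁ is the incident medium (medium A).
n₂ = n₁ tan θ_B = 1.464 × tan 34.34° = 1.000.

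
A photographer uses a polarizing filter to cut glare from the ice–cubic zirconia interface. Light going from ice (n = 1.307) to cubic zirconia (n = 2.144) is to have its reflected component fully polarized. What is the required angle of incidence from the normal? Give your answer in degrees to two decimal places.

θ_B ≈ 58.63°

tan θ_B = n₂/n₁ = 2.144/1.307 = 1.6404. Taking the arctangent, θ_B = 58.63°.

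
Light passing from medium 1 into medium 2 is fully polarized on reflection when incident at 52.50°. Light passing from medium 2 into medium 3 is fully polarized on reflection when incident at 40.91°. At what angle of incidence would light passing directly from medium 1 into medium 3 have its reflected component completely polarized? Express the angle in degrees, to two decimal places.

θ_B ≈ 48.47°

Each Brewster angle gives a ratio: n₂/n₁ = tan 52.50° = 1.3032, n₃/n₂ = tan 40.91° = 0.8665.
Multiplying, n₃/n₁ = 1.3032 × 0.8665 = 1.1293, and θ_B(1→3) = arctan 1.1293 = 48.47°.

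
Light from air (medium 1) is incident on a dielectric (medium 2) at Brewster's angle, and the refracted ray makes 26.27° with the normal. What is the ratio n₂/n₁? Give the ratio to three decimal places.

At Brewster incidence θ_B = 90° − θ_t = 90° − 26.27° = 63.73°.
tan θ_B = n₂/n₁, so n₂/n₁ = tan 63.73° = 2.026.

n₂/n₁ ≈ 2.026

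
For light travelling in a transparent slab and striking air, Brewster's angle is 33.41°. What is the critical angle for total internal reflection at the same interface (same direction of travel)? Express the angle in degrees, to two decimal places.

θ_c ≈ 41.27°

From Brewster, n₂/n₁ = tan θ_B = tan 33.41° = 0.6596.
Then sin θ_c = n₂/n₁ = 0.6596, so θ_c = arcsin 0.6596 = 41.27°.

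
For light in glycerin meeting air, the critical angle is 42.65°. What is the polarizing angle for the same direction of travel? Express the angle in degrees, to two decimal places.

n₂/n₁ = sin θ_c = sin 42.65° = 0.6775.
tan θ_B equals the same ratio, so θ_B = arctan(0.6775) = 34.12°.

θ_B ≈ 34.12°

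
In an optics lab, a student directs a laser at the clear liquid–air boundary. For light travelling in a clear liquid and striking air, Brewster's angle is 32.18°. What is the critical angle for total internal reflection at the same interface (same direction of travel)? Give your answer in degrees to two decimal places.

n₂/n₁ = tan 32.18° = 0.6292; the critical angle satisfies sin θ_c = n₂/n₁.
θ_c = arcsin(0.6292) = 38.99°.

θ_c ≈ 38.99°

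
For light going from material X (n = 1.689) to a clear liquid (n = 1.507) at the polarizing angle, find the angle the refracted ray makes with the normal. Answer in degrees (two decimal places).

First find Brewster's angle: tan θ_B = 1.507/1.689 = 0.8922, giving θ_B = 41.74°.
The refracted ray is perpendicular to the reflected ray, so θ_t = 90° − θ_B = 48.26°.

θ_t ≈ 48.26°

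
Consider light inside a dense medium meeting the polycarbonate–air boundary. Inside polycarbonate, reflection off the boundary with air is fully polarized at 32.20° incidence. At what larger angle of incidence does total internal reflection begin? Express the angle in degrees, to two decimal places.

tan θ_B = n₂/n₁ = tan 32.20° = 0.6297.
Total internal reflection: sin θ_c = n₂/n₁ = 0.6297.
θ_c = arcsin(0.6297) = 39.03°.

θ_c ≈ 39.03°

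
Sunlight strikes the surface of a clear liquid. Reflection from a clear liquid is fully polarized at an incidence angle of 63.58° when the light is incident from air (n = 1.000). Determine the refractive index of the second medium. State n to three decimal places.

Brewster's law: tan θ_B = n₂/n₁ (light incident in air, refracted into a clear liquid).
n₂ = n₁ tan θ_B = 1.000 × tan 63.58° = 2.013.

n ≈ 2.013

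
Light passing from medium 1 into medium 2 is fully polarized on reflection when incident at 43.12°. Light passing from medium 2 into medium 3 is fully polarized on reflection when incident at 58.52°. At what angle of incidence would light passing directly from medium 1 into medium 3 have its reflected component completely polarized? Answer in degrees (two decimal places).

tan θ_B(1→2) = n₂/n₁ = tan 43.12° = 0.9364.
tan θ_B(2→3) = n₃/n₂ = tan 58.52° = 1.6331.
n₃/n₁ = 1.5293. Then tan θ_B(1→3) = n₃/n₁, so θ_B(1→3) = arctan(1.5293) = 56.82°.

θ_B ≈ 56.82°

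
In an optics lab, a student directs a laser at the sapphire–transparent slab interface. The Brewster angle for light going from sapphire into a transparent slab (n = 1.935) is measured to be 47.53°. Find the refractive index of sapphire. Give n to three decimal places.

n ≈ 1.771

Brewster's law: tan θ_B = n₂/n₁ (light incident in sapphire, refracted into a transparent slab).
n₁ = n₂ / tan θ_B = 1.935 / tan 47.53° = 1.771.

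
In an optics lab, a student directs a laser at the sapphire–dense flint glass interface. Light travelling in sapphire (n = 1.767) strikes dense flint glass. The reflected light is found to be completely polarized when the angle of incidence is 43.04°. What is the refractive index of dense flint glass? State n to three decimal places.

n ≈ 1.650

Brewster's law: tan θ_B = n₂/n₁ (light incident in sapphire, refracted into dense flint glass).
n₂ = n₁ tan θ_B = 1.767 × tan 43.04° = 1.650.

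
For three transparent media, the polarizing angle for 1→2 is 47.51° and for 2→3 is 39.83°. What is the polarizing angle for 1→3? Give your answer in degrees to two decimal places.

n₂/n₁ = tan 47.51° = 1.0917 and n₃/n₂ = tan 39.83° = 0.8341.
So n₃/n₁ = (n₂/n₁)(n₃/n₂) = 1.0917 × 0.8341 = 0.9105.
θ_B(1→3) = arctan(0.9105) = 42.32°.

θ_B ≈ 42.32°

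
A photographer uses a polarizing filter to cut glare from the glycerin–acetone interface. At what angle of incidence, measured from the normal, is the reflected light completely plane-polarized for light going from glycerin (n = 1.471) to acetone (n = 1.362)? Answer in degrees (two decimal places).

θ_B ≈ 42.80°

Here n₂/n₁ = 1.362/1.471 = 0.9259, and Brewster's law gives tan θ_B = n₂/n₁.
θ_B = arctan(0.9259) = 42.80°.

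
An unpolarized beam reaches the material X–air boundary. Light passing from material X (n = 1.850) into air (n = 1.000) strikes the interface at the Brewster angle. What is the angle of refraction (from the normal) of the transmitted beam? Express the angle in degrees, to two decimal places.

θ_t ≈ 61.61°

First find Brewster's angle: tan θ_B = 1.000/1.850 = 0.5405, giving θ_B = 28.39°.
Since θ_B + θ_t = 90° at Brewster incidence, θ_t = 90° − 28.39° = 61.61°.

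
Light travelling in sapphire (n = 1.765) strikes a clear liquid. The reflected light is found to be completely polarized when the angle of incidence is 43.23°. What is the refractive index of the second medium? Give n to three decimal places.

n ≈ 1.659

Brewster's law: tan θ_B = n₂/n₁ (light incident in sapphire, refracted into a clear liquid).
n₂ = n₁ tan θ_B = 1.765 × tan 43.23° = 1.659.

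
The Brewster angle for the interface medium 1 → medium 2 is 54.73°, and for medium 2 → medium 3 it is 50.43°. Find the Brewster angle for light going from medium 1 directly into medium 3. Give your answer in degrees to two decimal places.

θ_B ≈ 59.70°

tan θ_B(1→2) = n₂/n₁ = tan 54.73° = 1.4139.
tan θ_B(2→3) = n₃/n₂ = tan 50.43° = 1.2101.
n₃/n₁ = 1.7110. Then tan θ_B(1→3) = n₃/n₁, so θ_B(1→3) = arctan(1.7110) = 59.70°.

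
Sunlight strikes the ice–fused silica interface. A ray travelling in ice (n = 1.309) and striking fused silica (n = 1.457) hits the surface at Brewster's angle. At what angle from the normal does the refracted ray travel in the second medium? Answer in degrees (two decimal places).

θ_t ≈ 41.94°

First find Brewster's angle: tan θ_B = 1.457/1.309 = 1.1131, giving θ_B = 48.06°.
At Brewster's angle the reflected and refracted rays are perpendicular, so θ_t = 90° − θ_B = 90° − 48.06° = 41.94°.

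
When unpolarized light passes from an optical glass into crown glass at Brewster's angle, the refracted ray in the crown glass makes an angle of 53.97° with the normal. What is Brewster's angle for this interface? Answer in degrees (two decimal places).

θ_B ≈ 36.03°

Since the reflected and refracted rays are at right angles at the polarizing angle, θ_B + θ_t = 90°.
θ_B = 90° − 53.97° = 36.03°.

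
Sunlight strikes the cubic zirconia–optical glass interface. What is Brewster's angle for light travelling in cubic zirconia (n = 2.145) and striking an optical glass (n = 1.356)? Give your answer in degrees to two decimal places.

tan θ_B = n₂/n₁ = 1.356/2.145 = 0.6322.
So θ_B = arctan 0.6322 = 32.30°.

θ_B ≈ 32.30°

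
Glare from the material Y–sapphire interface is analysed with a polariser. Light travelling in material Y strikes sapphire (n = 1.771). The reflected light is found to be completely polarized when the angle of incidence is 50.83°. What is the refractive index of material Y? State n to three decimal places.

At the Brewster angle, tan θ_B = n₂/n₁ with n₁ on the incident side (material Y) and n₂ on the transmitted side (sapphire).
n₁ = n₂ / tan θ_B = 1.771 / tan 50.83° = 1.443.

n ≈ 1.443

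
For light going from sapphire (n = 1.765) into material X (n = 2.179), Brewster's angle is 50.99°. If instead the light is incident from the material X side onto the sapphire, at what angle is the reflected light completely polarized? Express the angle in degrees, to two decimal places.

θ_B' ≈ 39.01°

The two Brewster angles are complementary: θ_B' = 90° − θ_B = 90° − 50.99° = 39.01°.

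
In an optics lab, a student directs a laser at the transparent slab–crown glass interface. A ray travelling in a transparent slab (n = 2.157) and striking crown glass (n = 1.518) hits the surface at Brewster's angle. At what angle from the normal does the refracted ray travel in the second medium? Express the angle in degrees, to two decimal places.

First find Brewster's angle: tan θ_B = 1.518/2.157 = 0.7038, giving θ_B = 35.14°.
At Brewster's angle the reflected and refracted rays are perpendicular, so θ_t = 90° − θ_B = 90° − 35.14° = 54.86°.

θ_t ≈ 54.86°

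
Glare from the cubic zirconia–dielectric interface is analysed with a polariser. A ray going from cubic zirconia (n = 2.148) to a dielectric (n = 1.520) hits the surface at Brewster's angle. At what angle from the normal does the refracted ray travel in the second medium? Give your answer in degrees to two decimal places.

First find Brewster's angle: tan θ_B = 1.520/2.148 = 0.7076, giving θ_B = 35.28°.
At Brewster's angle the reflected and refracted rays are perpendicular, so θ_t = 90° − θ_B = 90° − 35.28° = 54.72°.

θ_t ≈ 54.72°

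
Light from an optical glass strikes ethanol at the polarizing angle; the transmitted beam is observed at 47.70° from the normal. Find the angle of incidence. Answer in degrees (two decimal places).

θ_B ≈ 42.30°

Since the reflected and refracted rays are at right angles at the polarizing angle, θ_B + θ_t = 90°.
θ_B = 90° − 47.70° = 42.30°.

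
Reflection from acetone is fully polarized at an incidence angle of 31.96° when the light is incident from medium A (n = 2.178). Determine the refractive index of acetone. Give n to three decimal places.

n ≈ 1.359

At the polarizing angle, tan θ_B = n₂/n₁ with n₁ on the incident side (medium A) and n₂ on the transmitted side (acetone).
n₂ = n₁ tan θ_B = 2.178 × tan 31.96° = 1.359.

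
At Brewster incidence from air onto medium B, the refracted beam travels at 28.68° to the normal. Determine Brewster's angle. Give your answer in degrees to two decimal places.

θ_B ≈ 61.32°

Since the reflected and refracted rays are at right angles at the polarizing angle, θ_B + θ_t = 90°.
So θ_B = 90° − θ_t = 90° − 28.68° = 61.32°.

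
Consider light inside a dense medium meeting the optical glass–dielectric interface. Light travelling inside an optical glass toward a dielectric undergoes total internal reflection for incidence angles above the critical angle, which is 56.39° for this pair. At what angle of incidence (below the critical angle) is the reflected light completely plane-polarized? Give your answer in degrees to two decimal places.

n₂/n₁ = sin θ_c = sin 56.39° = 0.8328.
tan θ_B equals the same ratio, so θ_B = arctan(0.8328) = 39.79°.

θ_B ≈ 39.79°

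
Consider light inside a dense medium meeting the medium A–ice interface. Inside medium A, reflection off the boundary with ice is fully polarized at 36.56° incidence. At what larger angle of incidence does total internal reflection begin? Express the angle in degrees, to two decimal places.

From Brewster, n₂/n₁ = tan θ_B = tan 36.56° = 0.7416.
Then sin θ_c = n₂/n₁ = 0.7416, so θ_c = arcsin 0.7416 = 47.87°.

θ_c ≈ 47.87°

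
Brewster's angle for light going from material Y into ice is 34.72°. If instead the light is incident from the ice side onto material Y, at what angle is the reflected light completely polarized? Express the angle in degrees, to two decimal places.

Reversing the direction swaps n₁ and n₂, so tan θ_B' = 1/tan θ_B and θ_B' = 90° − θ_B.
Hence θ_B' = 90° − 34.72° = 55.28°.

θ_B' ≈ 55.28°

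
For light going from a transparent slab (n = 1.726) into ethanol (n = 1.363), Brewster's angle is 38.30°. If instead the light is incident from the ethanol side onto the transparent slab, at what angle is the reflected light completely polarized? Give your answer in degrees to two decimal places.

θ_B' ≈ 51.70°

tan θ_B' = n₁/n₂ = 1/tan θ_B, so θ_B' = 90° − θ_B.
θ_B' = 90° − 38.30° = 51.70°.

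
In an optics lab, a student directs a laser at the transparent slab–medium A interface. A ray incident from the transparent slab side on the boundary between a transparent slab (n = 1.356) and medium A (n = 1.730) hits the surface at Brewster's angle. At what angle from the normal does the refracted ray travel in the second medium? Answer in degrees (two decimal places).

θ_t ≈ 38.09°

First find Brewster's angle: tan θ_B = 1.730/1.356 = 1.2758, giving θ_B = 51.91°.
Since θ_B + θ_t = 90° at Brewster incidence, θ_t = 90° − 51.91° = 38.09°.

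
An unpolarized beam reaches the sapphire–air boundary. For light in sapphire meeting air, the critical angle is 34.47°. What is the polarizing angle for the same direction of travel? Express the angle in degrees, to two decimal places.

θ_B ≈ 29.51°

n₂/n₁ = sin θ_c = sin 34.47° = 0.5660.
tan θ_B equals the same ratio, so θ_B = arctan(0.5660) = 29.51°.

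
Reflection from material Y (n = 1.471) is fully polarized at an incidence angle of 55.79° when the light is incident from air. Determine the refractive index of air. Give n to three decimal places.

n ≈ 1.000

Full polarization of the reflected beam means tan θ_B = n₂/n₁, where n₁ is the incident medium (air).
n₁ = n₂ / tan θ_B = 1.471 / tan 55.79° = 1.000.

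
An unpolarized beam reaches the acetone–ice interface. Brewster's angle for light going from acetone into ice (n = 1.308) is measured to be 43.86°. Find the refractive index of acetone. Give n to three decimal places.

n ≈ 1.361

At Brewster's angle, tan θ_B = n₂/n₁ with n₁ on the incident side (acetone) and n₂ on the transmitted side (ice).
n₁ = n₂ / tan θ_B = 1.308 / tan 43.86° = 1.361.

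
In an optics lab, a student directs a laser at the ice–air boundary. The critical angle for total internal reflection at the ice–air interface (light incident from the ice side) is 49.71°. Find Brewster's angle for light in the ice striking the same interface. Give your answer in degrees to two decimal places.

At the critical angle sin θ_c = n₂/n₁, giving n₂/n₁ = sin 49.71° = 0.7628.
Then tan θ_B = n₂/n₁ = 0.7628, so θ_B = arctan 0.7628 = 37.34°.

θ_B ≈ 37.34°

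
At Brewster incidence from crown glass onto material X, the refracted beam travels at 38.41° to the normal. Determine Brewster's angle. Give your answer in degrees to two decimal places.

Since the reflected and refracted rays are at right angles at the polarizing angle, θ_B + θ_t = 90°.
So θ_B = 90° − θ_t = 90° − 38.41° = 51.59°.

θ_B ≈ 51.59°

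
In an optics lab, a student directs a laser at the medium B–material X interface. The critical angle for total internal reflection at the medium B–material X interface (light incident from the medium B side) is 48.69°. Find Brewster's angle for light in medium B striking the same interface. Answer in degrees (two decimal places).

θ_B ≈ 36.91°

n₂/n₁ = sin θ_c = sin 48.69° = 0.7511.
tan θ_B equals the same ratio, so θ_B = arctan(0.7511) = 36.91°.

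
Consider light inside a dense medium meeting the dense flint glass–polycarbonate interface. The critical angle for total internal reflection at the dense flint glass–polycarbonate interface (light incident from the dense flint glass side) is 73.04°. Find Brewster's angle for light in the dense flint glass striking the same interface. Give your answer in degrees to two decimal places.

θ_B ≈ 43.73°

n₂/n₁ = sin θ_c = sin 73.04° = 0.9565.
tan θ_B equals the same ratio, so θ_B = arctan(0.9565) = 43.73°.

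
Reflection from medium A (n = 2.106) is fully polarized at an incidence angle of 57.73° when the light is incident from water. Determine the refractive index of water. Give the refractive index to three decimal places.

Full polarization of the reflected beam means tan θ_B = n₂/n₁, where n₁ is the incident medium (water).
n₁ = n₂ / tan θ_B = 2.106 / tan 57.73° = 1.330.

n ≈ 1.330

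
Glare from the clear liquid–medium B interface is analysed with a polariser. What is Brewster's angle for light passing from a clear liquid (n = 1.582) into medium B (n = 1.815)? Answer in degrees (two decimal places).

The reflected p-component vanishes when tan θ_B = n₂/n₁.
tan θ_B = n₂/n₁ = 1.815/1.582 = 1.1473.
θ_B = arctan(1.1473) = 48.92°.

θ_B ≈ 48.92°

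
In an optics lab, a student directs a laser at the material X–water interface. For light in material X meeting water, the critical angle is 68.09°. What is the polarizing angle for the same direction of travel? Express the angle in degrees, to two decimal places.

n₂/n₁ = sin θ_c = sin 68.09° = 0.9278.
tan θ_B equals the same ratio, so θ_B = arctan(0.9278) = 42.85°.

θ_B ≈ 42.85°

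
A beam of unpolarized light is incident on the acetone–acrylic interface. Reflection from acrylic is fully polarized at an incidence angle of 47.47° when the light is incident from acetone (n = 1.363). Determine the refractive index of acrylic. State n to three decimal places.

n ≈ 1.486

Brewster's law: tan θ_B = n₂/n₁ (light incident in acetone, refracted into acrylic).
n₂ = n₁ tan θ_B = 1.363 × tan 47.47° = 1.486.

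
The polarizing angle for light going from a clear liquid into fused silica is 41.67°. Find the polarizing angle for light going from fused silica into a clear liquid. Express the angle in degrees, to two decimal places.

θ_B' ≈ 48.33°

The two Brewster angles are complementary: θ_B' = 90° − θ_B = 90° − 41.67° = 48.33°.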